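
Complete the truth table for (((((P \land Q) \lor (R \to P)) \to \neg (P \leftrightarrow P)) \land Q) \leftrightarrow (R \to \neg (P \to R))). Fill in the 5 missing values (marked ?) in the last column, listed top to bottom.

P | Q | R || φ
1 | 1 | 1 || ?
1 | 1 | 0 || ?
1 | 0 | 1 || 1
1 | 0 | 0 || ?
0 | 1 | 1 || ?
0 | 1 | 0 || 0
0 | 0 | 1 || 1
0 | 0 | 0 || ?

Row P=1, Q=1, R=1: ((((P \land Q) \lor (R \to P)) \to \neg (P \leftrightarrow P)) \land Q) = 0, (R \to \neg (P \to R)) = 0, so the formula = 1.
Row P=1, Q=1, R=0: ((((P \land Q) \lor (R \to P)) \to \neg (P \leftrightarrow P)) \land Q) = 0, (R \to \neg (P \to R)) = 1, so the formula = 0.
Row P=1, Q=0, R=0: ((((P \land Q) \lor (R \to P)) \to \neg (P \leftrightarrow P)) \land Q) = 0, (R \to \neg (P \to R)) = 1, so the formula = 0.
Row P=0, Q=1, R=1: ((((P \land Q) \lor (R \to P)) \to \neg (P \leftrightarrow P)) \land Q) = 1, (R \to \neg (P \to R)) = 0, so the formula = 0.
Row P=0, Q=0, R=0: ((((P \land Q) \lor (R \to P)) \to \neg (P \leftrightarrow P)) \land Q) = 0, (R \to \neg (P \to R)) = 1, so the formula = 0.

1, 0, 0, 0, 0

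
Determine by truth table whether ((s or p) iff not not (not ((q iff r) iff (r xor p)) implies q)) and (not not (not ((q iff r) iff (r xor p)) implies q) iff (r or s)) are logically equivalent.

not equivalent

  p   |   q   |   r   |   s   ||   φ   |   ψ  
False | False | False | False ||  True |  True
False | False | False |  True || False | False
False | False |  True | False ||  True | False
False | False |  True |  True || False | False
False |  True | False | False || False | False
False |  True | False |  True ||  True |  True
False |  True |  True | False || False |  True
False |  True |  True |  True ||  True |  True
 True | False | False | False ||  True | False
 True | False | False |  True ||  True |  True
 True | False |  True | False ||  True |  True
 True | False |  True |  True ||  True |  True
 True |  True | False | False ||  True | False
 True |  True | False |  True ||  True |  True
 True |  True |  True | False ||  True |  True
 True |  True |  True |  True ||  True |  True
The columns differ at p=False, q=False, r=True, s=False (φ=True, ψ=False), so they are not equivalent.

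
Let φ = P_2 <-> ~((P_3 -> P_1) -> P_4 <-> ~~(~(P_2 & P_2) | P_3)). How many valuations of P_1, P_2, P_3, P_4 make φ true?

P_1  P_2  P_3  P_4     (P_3 -> P_1)  ((P_3 -> P_1) -> P_4)  (P_2 & P_2)  ~(P_2 & P_2)  (~(P_2 & P_2) | P_3)  ~(~(P_2 & P_2) | P_3)  ~~(~(P_2 & P_2) | P_3)  φ
 T    T    T    T           T                  T                 T            F                 T                      F                      T             F
 T    T    T    F           T                  F                 T            F                 T                      F                      T             T
 T    T    F    T           T                  T                 T            F                 F                      T                      F             T
 T    T    F    F           T                  F                 T            F                 F                      T                      F             F
 T    F    T    T           T                  T                 F            T                 T                      F                      T             T
 T    F    T    F           T                  F                 F            T                 T                      F                      T             F
 T    F    F    T           T                  T                 F            T                 T                      F                      T             T
 T    F    F    F           T                  F                 F            T                 T                      F                      T             F
 F    T    T    T           F                  T                 T            F                 T                      F                      T             F
 F    T    T    F           F                  T                 T            F                 T                      F                      T             F
 F    T    F    T           T                  T                 T            F                 F                      T                      F             T
 F    T    F    F           T                  F                 T            F                 F                      T                      F             F
 F    F    T    T           F                  T                 F            T                 T                      F                      T             T
 F    F    T    F           F                  T                 F            T                 T                      F                      T             T
 F    F    F    T           T                  T                 F            T                 T                      F                      T             T
 F    F    F    F           T                  F                 F            T                 T                      F                      T             F
The formula is true on 8 of the 16 rows.

8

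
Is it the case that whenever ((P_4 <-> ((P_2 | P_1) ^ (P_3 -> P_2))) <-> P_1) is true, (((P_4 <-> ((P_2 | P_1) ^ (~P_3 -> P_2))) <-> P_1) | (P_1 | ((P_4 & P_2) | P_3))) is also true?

no

P_1 | P_2 | P_3 | P_4 || φ | ψ
 F  |  F  |  F  |  F  || T | F
 F  |  F  |  F  |  T  || F | T
 F  |  F  |  T  |  F  || F | T
 F  |  F  |  T  |  T  || T | T
 F  |  T  |  F  |  F  || F | F
 F  |  T  |  F  |  T  || T | T
 F  |  T  |  T  |  F  || F | T
 F  |  T  |  T  |  T  || T | T
 T  |  F  |  F  |  F  || T | T
 T  |  F  |  F  |  T  || F | T
 T  |  F  |  T  |  F  || F | T
 T  |  F  |  T  |  T  || T | T
 T  |  T  |  F  |  F  || T | T
 T  |  T  |  F  |  T  || F | T
 T  |  T  |  T  |  F  || T | T
 T  |  T  |  T  |  T  || F | T
At P_1=F, P_2=F, P_3=F, P_4=F we have φ true but ψ false, so φ does not entail ψ.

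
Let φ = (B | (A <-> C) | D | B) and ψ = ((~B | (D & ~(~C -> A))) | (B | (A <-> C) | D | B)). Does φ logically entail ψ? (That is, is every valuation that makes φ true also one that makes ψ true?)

A  B  C  D  |  φ  ψ
1  1  1  1  |  1  1
1  1  1  0  |  1  1
1  1  0  1  |  1  1
1  1  0  0  |  1  1
1  0  1  1  |  1  1
1  0  1  0  |  1  1
1  0  0  1  |  1  1
1  0  0  0  |  0  1
0  1  1  1  |  1  1
0  1  1  0  |  1  1
0  1  0  1  |  1  1
0  1  0  0  |  1  1
0  0  1  1  |  1  1
0  0  1  0  |  0  1
0  0  0  1  |  1  1
0  0  0  0  |  1  1
In every row where φ is true, ψ is also true, so φ ⊨ ψ.

yes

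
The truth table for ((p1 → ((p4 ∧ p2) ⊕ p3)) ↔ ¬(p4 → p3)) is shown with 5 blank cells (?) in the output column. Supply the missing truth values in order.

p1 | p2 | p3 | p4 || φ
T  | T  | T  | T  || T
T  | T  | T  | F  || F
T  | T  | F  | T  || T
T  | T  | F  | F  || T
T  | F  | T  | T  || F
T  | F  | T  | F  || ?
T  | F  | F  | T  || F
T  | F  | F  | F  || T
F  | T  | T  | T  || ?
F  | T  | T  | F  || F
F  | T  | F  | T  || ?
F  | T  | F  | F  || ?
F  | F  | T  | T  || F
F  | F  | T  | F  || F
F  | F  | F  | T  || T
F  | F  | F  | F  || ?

Row p1=T, p2=F, p3=T, p4=F: (p1 → ((p4 ∧ p2) ⊕ p3)) = T, ¬(p4 → p3) = F, so the formula = F.
Row p1=F, p2=T, p3=T, p4=T: (p1 → ((p4 ∧ p2) ⊕ p3)) = T, ¬(p4 → p3) = F, so the formula = F.
Row p1=F, p2=T, p3=F, p4=T: (p1 → ((p4 ∧ p2) ⊕ p3)) = T, ¬(p4 → p3) = T, so the formula = T.
Row p1=F, p2=T, p3=F, p4=F: (p1 → ((p4 ∧ p2) ⊕ p3)) = T, ¬(p4 → p3) = F, so the formula = F.
Row p1=F, p2=F, p3=F, p4=F: (p1 → ((p4 ∧ p2) ⊕ p3)) = T, ¬(p4 → p3) = F, so the formula = F.

F, F, T, F, F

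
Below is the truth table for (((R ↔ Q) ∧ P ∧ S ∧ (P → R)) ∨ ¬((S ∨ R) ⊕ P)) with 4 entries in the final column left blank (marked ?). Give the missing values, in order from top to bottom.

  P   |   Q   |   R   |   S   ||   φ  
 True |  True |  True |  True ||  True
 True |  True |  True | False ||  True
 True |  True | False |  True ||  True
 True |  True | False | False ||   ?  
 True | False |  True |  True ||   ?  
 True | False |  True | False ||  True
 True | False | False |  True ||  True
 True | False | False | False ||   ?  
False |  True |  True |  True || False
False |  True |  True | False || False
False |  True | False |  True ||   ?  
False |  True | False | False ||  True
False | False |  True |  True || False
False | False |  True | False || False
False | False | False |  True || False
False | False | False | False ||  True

Row P=True, Q=True, R=False, S=False: ((R ↔ Q) ∧ P ∧ S ∧ (P → R)) = False, ¬((S ∨ R) ⊕ P) = False, so the formula = False.
Row P=True, Q=False, R=True, S=True: ((R ↔ Q) ∧ P ∧ S ∧ (P → R)) = False, ¬((S ∨ R) ⊕ P) = True, so the formula = True.
Row P=True, Q=False, R=False, S=False: ((R ↔ Q) ∧ P ∧ S ∧ (P → R)) = False, ¬((S ∨ R) ⊕ P) = False, so the formula = False.
Row P=False, Q=True, R=False, S=True: ((R ↔ Q) ∧ P ∧ S ∧ (P → R)) = False, ¬((S ∨ R) ⊕ P) = False, so the formula = False.

False, True, False, False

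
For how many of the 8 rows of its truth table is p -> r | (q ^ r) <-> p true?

p  q  r     ((p -> (r | (q ^ r))) <-> p)
F  F  F                  F              
F  F  T                  F              
F  T  F                  F              
F  T  T                  F              
T  F  F                  F              
T  F  T                  T              
T  T  F                  T              
T  T  T                  T              
The formula is true on 3 of the 8 rows.

3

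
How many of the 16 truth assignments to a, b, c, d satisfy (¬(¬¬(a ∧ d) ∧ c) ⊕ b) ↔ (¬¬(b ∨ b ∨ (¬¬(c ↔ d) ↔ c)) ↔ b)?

a  b  c  d  |  φ
0  0  0  0  |  1
0  0  0  1  |  0
0  0  1  0  |  1
0  0  1  1  |  0
0  1  0  0  |  0
0  1  0  1  |  0
0  1  1  0  |  0
0  1  1  1  |  0
1  0  0  0  |  1
1  0  0  1  |  0
1  0  1  0  |  1
1  0  1  1  |  1
1  1  0  0  |  0
1  1  0  1  |  0
1  1  1  0  |  0
1  1  1  1  |  1
The formula is true on 6 of the 16 rows.

6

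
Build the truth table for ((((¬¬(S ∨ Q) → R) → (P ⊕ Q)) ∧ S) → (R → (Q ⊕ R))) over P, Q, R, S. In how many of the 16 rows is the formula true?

P | Q | R | S || (S ∨ Q) | ¬(S ∨ Q) | ¬¬(S ∨ Q) | (¬¬(S ∨ Q) → R) | (P ⊕ Q) | ((¬¬(S ∨ Q) → R) → (P ⊕ Q)) | (Q ⊕ R) | (R → (Q ⊕ R)) | φ
1 | 1 | 1 | 1 ||    1    |    0     |     1     |        1        |    0    |              0              |    0    |       0       | 1
1 | 1 | 1 | 0 ||    1    |    0     |     1     |        1        |    0    |              0              |    0    |       0       | 1
1 | 1 | 0 | 1 ||    1    |    0     |     1     |        0        |    0    |              1              |    1    |       1       | 1
1 | 1 | 0 | 0 ||    1    |    0     |     1     |        0        |    0    |              1              |    1    |       1       | 1
1 | 0 | 1 | 1 ||    1    |    0     |     1     |        1        |    1    |              1              |    1    |       1       | 1
1 | 0 | 1 | 0 ||    0    |    1     |     0     |        1        |    1    |              1              |    1    |       1       | 1
1 | 0 | 0 | 1 ||    1    |    0     |     1     |        0        |    1    |              1              |    0    |       1       | 1
1 | 0 | 0 | 0 ||    0    |    1     |     0     |        1        |    1    |              1              |    0    |       1       | 1
0 | 1 | 1 | 1 ||    1    |    0     |     1     |        1        |    1    |              1              |    0    |       0       | 0
0 | 1 | 1 | 0 ||    1    |    0     |     1     |        1        |    1    |              1              |    0    |       0       | 1
0 | 1 | 0 | 1 ||    1    |    0     |     1     |        0        |    1    |              1              |    1    |       1       | 1
0 | 1 | 0 | 0 ||    1    |    0     |     1     |        0        |    1    |              1              |    1    |       1       | 1
0 | 0 | 1 | 1 ||    1    |    0     |     1     |        1        |    0    |              0              |    1    |       1       | 1
0 | 0 | 1 | 0 ||    0    |    1     |     0     |        1        |    0    |              0              |    1    |       1       | 1
0 | 0 | 0 | 1 ||    1    |    0     |     1     |        0        |    0    |              1              |    0    |       1       | 1
0 | 0 | 0 | 0 ||    0    |    1     |     0     |        1        |    0    |              0              |    0    |       1       | 1
The formula is true on 15 of the 16 rows.

15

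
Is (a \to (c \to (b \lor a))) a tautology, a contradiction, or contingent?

a | b | c | (b \lor a) | (c \to (b \lor a)) | (a \to (c \to (b \lor a)))
- | - | - | ---------- | ------------------ | --------------------------
F | F | F |     F      |         T          |             T             
F | F | T |     F      |         F          |             T             
F | T | F |     T      |         T          |             T             
F | T | T |     T      |         T          |             T             
T | F | F |     T      |         T          |             T             
T | F | T |     T      |         T          |             T             
T | T | F |     T      |         T          |             T             
T | T | T |     T      |         T          |             T             
Every row is T, so the formula is a tautology.

tautology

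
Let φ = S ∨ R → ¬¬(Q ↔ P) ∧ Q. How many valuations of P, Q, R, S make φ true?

7

P  Q  R  S  |  (S ∨ R)  (Q ↔ P)  ¬(Q ↔ P)  ¬¬(Q ↔ P)  (¬¬(Q ↔ P) ∧ Q)  ((S ∨ R) → (¬¬(Q ↔ P) ∧ Q))
0  0  0  0  |     0        1        0          1             0                      1             
0  0  0  1  |     1        1        0          1             0                      0             
0  0  1  0  |     1        1        0          1             0                      0             
0  0  1  1  |     1        1        0          1             0                      0             
0  1  0  0  |     0        0        1          0             0                      1             
0  1  0  1  |     1        0        1          0             0                      0             
0  1  1  0  |     1        0        1          0             0                      0             
0  1  1  1  |     1        0        1          0             0                      0             
1  0  0  0  |     0        0        1          0             0                      1             
1  0  0  1  |     1        0        1          0             0                      0             
1  0  1  0  |     1        0        1          0             0                      0             
1  0  1  1  |     1        0        1          0             0                      0             
1  1  0  0  |     0        1        0          1             1                      1             
1  1  0  1  |     1        1        0          1             1                      1             
1  1  1  0  |     1        1        0          1             1                      1             
1  1  1  1  |     1        1        0          1             1                      1             
The formula is true on 7 of the 16 rows.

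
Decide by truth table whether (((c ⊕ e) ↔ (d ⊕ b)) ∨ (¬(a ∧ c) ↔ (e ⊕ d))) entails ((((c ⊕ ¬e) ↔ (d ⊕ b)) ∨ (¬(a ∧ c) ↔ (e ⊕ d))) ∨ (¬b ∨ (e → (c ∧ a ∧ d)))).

a | b | c | d | e | φ | ψ
- | - | - | - | - | - | -
1 | 1 | 1 | 1 | 1 | 1 | 1
1 | 1 | 1 | 1 | 0 | 0 | 1
1 | 1 | 1 | 0 | 1 | 0 | 1
1 | 1 | 1 | 0 | 0 | 1 | 1
1 | 1 | 0 | 1 | 1 | 0 | 1
1 | 1 | 0 | 1 | 0 | 1 | 1
1 | 1 | 0 | 0 | 1 | 1 | 1
1 | 1 | 0 | 0 | 0 | 0 | 1
1 | 0 | 1 | 1 | 1 | 1 | 1
1 | 0 | 1 | 1 | 0 | 1 | 1
1 | 0 | 1 | 0 | 1 | 1 | 1
1 | 0 | 1 | 0 | 0 | 1 | 1
1 | 0 | 0 | 1 | 1 | 1 | 1
1 | 0 | 0 | 1 | 0 | 1 | 1
1 | 0 | 0 | 0 | 1 | 1 | 1
1 | 0 | 0 | 0 | 0 | 1 | 1
0 | 1 | 1 | 1 | 1 | 1 | 0
0 | 1 | 1 | 1 | 0 | 1 | 1
0 | 1 | 1 | 0 | 1 | 1 | 1
0 | 1 | 1 | 0 | 0 | 1 | 1
0 | 1 | 0 | 1 | 1 | 0 | 1
0 | 1 | 0 | 1 | 0 | 1 | 1
0 | 1 | 0 | 0 | 1 | 1 | 1
0 | 1 | 0 | 0 | 0 | 0 | 1
0 | 0 | 1 | 1 | 1 | 0 | 1
0 | 0 | 1 | 1 | 0 | 1 | 1
0 | 0 | 1 | 0 | 1 | 1 | 1
0 | 0 | 1 | 0 | 0 | 0 | 1
0 | 0 | 0 | 1 | 1 | 1 | 1
0 | 0 | 0 | 1 | 0 | 1 | 1
0 | 0 | 0 | 0 | 1 | 1 | 1
0 | 0 | 0 | 0 | 0 | 1 | 1
At a=0, b=1, c=1, d=1, e=1 we have φ true but ψ false, so φ does not entail ψ.

no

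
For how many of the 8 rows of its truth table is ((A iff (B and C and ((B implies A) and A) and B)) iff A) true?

A | B | C || (B implies A) | ((B implies A) and A) | φ
1 | 1 | 1 ||       1       |           1           | 1
1 | 1 | 0 ||       1       |           1           | 0
1 | 0 | 1 ||       1       |           1           | 0
1 | 0 | 0 ||       1       |           1           | 0
0 | 1 | 1 ||       0       |           0           | 0
0 | 1 | 0 ||       0       |           0           | 0
0 | 0 | 1 ||       1       |           0           | 0
0 | 0 | 0 ||       1       |           0           | 0
The formula is true on 1 of the 8 rows.

1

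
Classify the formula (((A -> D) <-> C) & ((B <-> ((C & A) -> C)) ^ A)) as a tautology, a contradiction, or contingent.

contingent

A  B  C  D  |  φ
T  T  T  T  |  F
T  T  T  F  |  F
T  T  F  T  |  F
T  T  F  F  |  F
T  F  T  T  |  T
T  F  T  F  |  F
T  F  F  T  |  F
T  F  F  F  |  T
F  T  T  T  |  T
F  T  T  F  |  T
F  T  F  T  |  F
F  T  F  F  |  F
F  F  T  T  |  F
F  F  T  F  |  F
F  F  F  T  |  F
F  F  F  F  |  F
4 of 16 rows are T, so the formula is contingent.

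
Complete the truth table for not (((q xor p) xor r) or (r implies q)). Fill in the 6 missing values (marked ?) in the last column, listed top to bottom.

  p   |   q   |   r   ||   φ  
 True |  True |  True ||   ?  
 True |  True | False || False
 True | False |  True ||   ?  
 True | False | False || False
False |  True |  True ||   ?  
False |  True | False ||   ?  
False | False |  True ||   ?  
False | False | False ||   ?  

Row p=True, q=True, r=True: ((q xor p) xor r) = True, (r implies q) = True, (((q xor p) xor r) or (r implies q)) = True, so the formula = False.
Row p=True, q=False, r=True: ((q xor p) xor r) = False, (r implies q) = False, (((q xor p) xor r) or (r implies q)) = False, so the formula = True.
Row p=False, q=True, r=True: ((q xor p) xor r) = False, (r implies q) = True, (((q xor p) xor r) or (r implies q)) = True, so the formula = False.
Row p=False, q=True, r=False: ((q xor p) xor r) = True, (r implies q) = True, (((q xor p) xor r) or (r implies q)) = True, so the formula = False.
Row p=False, q=False, r=True: ((q xor p) xor r) = True, (r implies q) = False, (((q xor p) xor r) or (r implies q)) = True, so the formula = False.
Row p=False, q=False, r=False: ((q xor p) xor r) = False, (r implies q) = True, (((q xor p) xor r) or (r implies q)) = True, so the formula = False.

False, True, False, False, False, False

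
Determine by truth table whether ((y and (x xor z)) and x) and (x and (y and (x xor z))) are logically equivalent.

equivalent

x | y | z | φ | ψ
- | - | - | - | -
T | T | T | F | F
T | T | F | T | T
T | F | T | F | F
T | F | F | F | F
F | T | T | F | F
F | T | F | F | F
F | F | T | F | F
F | F | F | F | F
The columns for φ and ψ agree on every row, so they are logically equivalent.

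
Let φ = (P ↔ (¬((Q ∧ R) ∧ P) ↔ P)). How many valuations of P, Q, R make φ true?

  P   |   Q   |   R   || (Q ∧ R) | ((Q ∧ R) ∧ P) | ¬((Q ∧ R) ∧ P) | (¬((Q ∧ R) ∧ P) ↔ P) | (P ↔ (¬((Q ∧ R) ∧ P) ↔ P))
False | False | False ||  False  |     False     |      True      |        False         |            True           
False | False |  True ||  False  |     False     |      True      |        False         |            True           
False |  True | False ||  False  |     False     |      True      |        False         |            True           
False |  True |  True ||   True  |     False     |      True      |        False         |            True           
 True | False | False ||  False  |     False     |      True      |         True         |            True           
 True | False |  True ||  False  |     False     |      True      |         True         |            True           
 True |  True | False ||  False  |     False     |      True      |         True         |            True           
 True |  True |  True ||   True  |      True     |     False      |        False         |           False           
The formula is true on 7 of the 8 rows.

7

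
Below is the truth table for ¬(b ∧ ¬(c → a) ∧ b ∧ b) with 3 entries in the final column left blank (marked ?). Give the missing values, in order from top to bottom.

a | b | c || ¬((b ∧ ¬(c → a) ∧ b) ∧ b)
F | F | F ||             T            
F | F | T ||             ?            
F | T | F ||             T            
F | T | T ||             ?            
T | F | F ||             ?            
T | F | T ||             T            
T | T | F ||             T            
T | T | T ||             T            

T, F, T

Row a=F, b=F, c=T: (b ∧ ¬(c → a) ∧ b) = F, (b ∧ ¬(c → a) ∧ b ∧ b) = F, so ¬((b ∧ ¬(c → a) ∧ b) ∧ b) = T.
Row a=F, b=T, c=T: (b ∧ ¬(c → a) ∧ b) = T, (b ∧ ¬(c → a) ∧ b ∧ b) = T, so ¬((b ∧ ¬(c → a) ∧ b) ∧ b) = F.
Row a=T, b=F, c=F: (b ∧ ¬(c → a) ∧ b) = F, (b ∧ ¬(c → a) ∧ b ∧ b) = F, so ¬((b ∧ ¬(c → a) ∧ b) ∧ b) = T.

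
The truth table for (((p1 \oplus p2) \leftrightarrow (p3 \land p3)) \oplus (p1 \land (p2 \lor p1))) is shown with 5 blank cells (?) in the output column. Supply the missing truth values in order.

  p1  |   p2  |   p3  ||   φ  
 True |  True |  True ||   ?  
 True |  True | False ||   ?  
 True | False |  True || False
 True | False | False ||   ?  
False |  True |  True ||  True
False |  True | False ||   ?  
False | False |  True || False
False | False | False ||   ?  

Row p1=True, p2=True, p3=True: ((p1 \oplus p2) \leftrightarrow (p3 \land p3)) = False, (p1 \land (p2 \lor p1)) = True, so the formula = True.
Row p1=True, p2=True, p3=False: ((p1 \oplus p2) \leftrightarrow (p3 \land p3)) = True, (p1 \land (p2 \lor p1)) = True, so the formula = False.
Row p1=True, p2=False, p3=False: ((p1 \oplus p2) \leftrightarrow (p3 \land p3)) = False, (p1 \land (p2 \lor p1)) = True, so the formula = True.
Row p1=False, p2=True, p3=False: ((p1 \oplus p2) \leftrightarrow (p3 \land p3)) = False, (p1 \land (p2 \lor p1)) = False, so the formula = False.
Row p1=False, p2=False, p3=False: ((p1 \oplus p2) \leftrightarrow (p3 \land p3)) = True, (p1 \land (p2 \lor p1)) = False, so the formula = True.

True, False, True, False, True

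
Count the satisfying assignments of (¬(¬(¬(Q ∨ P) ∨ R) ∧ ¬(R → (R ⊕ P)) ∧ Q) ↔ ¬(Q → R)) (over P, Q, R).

2

P | Q | R || (Q ∨ P) | ¬(Q ∨ P) | (¬(Q ∨ P) ∨ R) | ¬(¬(Q ∨ P) ∨ R) | (R ⊕ P) | (R → (R ⊕ P)) | ¬(R → (R ⊕ P)) | (Q → R) | ¬(Q → R) | φ
F | F | F ||    F    |    T     |       T        |        F        |    F    |       T       |       F        |    T    |    F     | F
F | F | T ||    F    |    T     |       T        |        F        |    T    |       T       |       F        |    T    |    F     | F
F | T | F ||    T    |    F     |       F        |        T        |    F    |       T       |       F        |    F    |    T     | T
F | T | T ||    T    |    F     |       T        |        F        |    T    |       T       |       F        |    T    |    F     | F
T | F | F ||    T    |    F     |       F        |        T        |    T    |       T       |       F        |    T    |    F     | F
T | F | T ||    T    |    F     |       T        |        F        |    F    |       F       |       T        |    T    |    F     | F
T | T | F ||    T    |    F     |       F        |        T        |    T    |       T       |       F        |    F    |    T     | T
T | T | T ||    T    |    F     |       T        |        F        |    F    |       F       |       T        |    T    |    F     | F
The formula is true on 2 of the 8 rows.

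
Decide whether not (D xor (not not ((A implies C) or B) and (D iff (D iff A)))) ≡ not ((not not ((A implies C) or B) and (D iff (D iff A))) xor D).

equivalent

A  B  C  D  |  φ  ψ
T  T  T  T  |  T  T
T  T  T  F  |  F  F
T  T  F  T  |  T  T
T  T  F  F  |  F  F
T  F  T  T  |  T  T
T  F  T  F  |  F  F
T  F  F  T  |  F  F
T  F  F  F  |  T  T
F  T  T  T  |  F  F
F  T  T  F  |  T  T
F  T  F  T  |  F  F
F  T  F  F  |  T  T
F  F  T  T  |  F  F
F  F  T  F  |  T  T
F  F  F  T  |  F  F
F  F  F  F  |  T  T
The columns for φ and ψ agree on every row, so they are logically equivalent.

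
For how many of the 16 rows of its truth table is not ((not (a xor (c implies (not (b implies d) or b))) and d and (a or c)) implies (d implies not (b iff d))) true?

a | b | c | d | (b implies d) | not (b implies d) | (not (b implies d) or b) | (a or c) | (b iff d) | not (b iff d) | (d implies not (b iff d)) | φ
- | - | - | - | ------------- | ----------------- | ------------------------ | -------- | --------- | ------------- | ------------------------- | -
1 | 1 | 1 | 1 |       1       |         0         |            1             |    1     |     1     |       0       |             0             | 1
1 | 1 | 1 | 0 |       0       |         1         |            1             |    1     |     0     |       1       |             1             | 0
1 | 1 | 0 | 1 |       1       |         0         |            1             |    1     |     1     |       0       |             0             | 1
1 | 1 | 0 | 0 |       0       |         1         |            1             |    1     |     0     |       1       |             1             | 0
1 | 0 | 1 | 1 |       1       |         0         |            0             |    1     |     0     |       1       |             1             | 0
1 | 0 | 1 | 0 |       1       |         0         |            0             |    1     |     1     |       0       |             1             | 0
1 | 0 | 0 | 1 |       1       |         0         |            0             |    1     |     0     |       1       |             1             | 0
1 | 0 | 0 | 0 |       1       |         0         |            0             |    1     |     1     |       0       |             1             | 0
0 | 1 | 1 | 1 |       1       |         0         |            1             |    1     |     1     |       0       |             0             | 0
0 | 1 | 1 | 0 |       0       |         1         |            1             |    1     |     0     |       1       |             1             | 0
0 | 1 | 0 | 1 |       1       |         0         |            1             |    0     |     1     |       0       |             0             | 0
0 | 1 | 0 | 0 |       0       |         1         |            1             |    0     |     0     |       1       |             1             | 0
0 | 0 | 1 | 1 |       1       |         0         |            0             |    1     |     0     |       1       |             1             | 0
0 | 0 | 1 | 0 |       1       |         0         |            0             |    1     |     1     |       0       |             1             | 0
0 | 0 | 0 | 1 |       1       |         0         |            0             |    0     |     0     |       1       |             1             | 0
0 | 0 | 0 | 0 |       1       |         0         |            0             |    0     |     1     |       0       |             1             | 0
The formula is true on 2 of the 16 rows.

2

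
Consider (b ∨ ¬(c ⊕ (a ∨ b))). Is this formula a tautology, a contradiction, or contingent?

a | b | c | (b ∨ ¬(c ⊕ (a ∨ b)))
- | - | - | --------------------
F | F | F |          T          
F | F | T |          F          
F | T | F |          T          
F | T | T |          T          
T | F | F |          F          
T | F | T |          T          
T | T | F |          T          
T | T | T |          T          
6 of 8 rows are T, so the formula is contingent.

contingent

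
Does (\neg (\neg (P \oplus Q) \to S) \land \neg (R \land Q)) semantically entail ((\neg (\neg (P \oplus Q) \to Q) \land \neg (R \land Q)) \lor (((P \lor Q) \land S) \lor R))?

P | Q | R | S | φ | ψ
- | - | - | - | - | -
T | T | T | T | F | T
T | T | T | F | F | T
T | T | F | T | F | T
T | T | F | F | T | F
T | F | T | T | F | T
T | F | T | F | F | T
T | F | F | T | F | T
T | F | F | F | F | F
F | T | T | T | F | T
F | T | T | F | F | T
F | T | F | T | F | T
F | T | F | F | F | F
F | F | T | T | F | T
F | F | T | F | T | T
F | F | F | T | F | T
F | F | F | F | T | T
At P=T, Q=T, R=F, S=F we have φ true but ψ false, so φ does not entail ψ.

no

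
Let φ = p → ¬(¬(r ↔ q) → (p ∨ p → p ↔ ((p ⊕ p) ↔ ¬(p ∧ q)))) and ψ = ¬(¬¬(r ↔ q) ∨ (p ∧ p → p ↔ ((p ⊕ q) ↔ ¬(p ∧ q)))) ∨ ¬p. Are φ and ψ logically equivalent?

  p   |   q   |   r   ||   φ   |   ψ  
False | False | False ||  True |  True
False | False |  True ||  True |  True
False |  True | False ||  True |  True
False |  True |  True ||  True |  True
 True | False | False || False | False
 True | False |  True ||  True | False
 True |  True | False || False | False
 True |  True |  True || False | False
The columns differ at p=True, q=False, r=True (φ=True, ψ=False), so they are not equivalent.

not equivalent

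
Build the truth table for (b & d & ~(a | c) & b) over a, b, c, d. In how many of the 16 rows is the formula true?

a  b  c  d     (a | c)  ~(a | c)  (b & d & ~(a | c) & b)
T  T  T  T        T        F                F           
T  T  T  F        T        F                F           
T  T  F  T        T        F                F           
T  T  F  F        T        F                F           
T  F  T  T        T        F                F           
T  F  T  F        T        F                F           
T  F  F  T        T        F                F           
T  F  F  F        T        F                F           
F  T  T  T        T        F                F           
F  T  T  F        T        F                F           
F  T  F  T        F        T                T           
F  T  F  F        F        T                F           
F  F  T  T        T        F                F           
F  F  T  F        T        F                F           
F  F  F  T        F        T                F           
F  F  F  F        F        T                F           
The formula is true on 1 of the 16 rows.

1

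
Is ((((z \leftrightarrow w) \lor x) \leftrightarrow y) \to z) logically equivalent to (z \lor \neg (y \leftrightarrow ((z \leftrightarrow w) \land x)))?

not equivalent

x | y | z | w || φ | ψ
T | T | T | T || T | T
T | T | T | F || T | T
T | T | F | T || F | T
T | T | F | F || F | F
T | F | T | T || T | T
T | F | T | F || T | T
T | F | F | T || T | F
T | F | F | F || T | T
F | T | T | T || T | T
F | T | T | F || T | T
F | T | F | T || T | T
F | T | F | F || F | T
F | F | T | T || T | T
F | F | T | F || T | T
F | F | F | T || F | F
F | F | F | F || T | F
The columns differ at x=T, y=T, z=F, w=T (φ=F, ψ=T), so they are not equivalent.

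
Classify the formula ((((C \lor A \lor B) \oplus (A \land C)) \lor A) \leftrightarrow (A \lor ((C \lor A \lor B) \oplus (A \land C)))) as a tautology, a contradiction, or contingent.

A | B | C | φ
- | - | - | -
1 | 1 | 1 | 1
1 | 1 | 0 | 1
1 | 0 | 1 | 1
1 | 0 | 0 | 1
0 | 1 | 1 | 1
0 | 1 | 0 | 1
0 | 0 | 1 | 1
0 | 0 | 0 | 1
Every row is 1, so the formula is a tautology.

tautology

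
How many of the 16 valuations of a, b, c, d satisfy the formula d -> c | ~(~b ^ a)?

  a      b      c      d         ~b   (~b ^ a)  ~(~b ^ a)  (c | ~(~b ^ a))  (d -> (c | ~(~b ^ a)))
False  False  False  False      True    True      False         False                True         
False  False  False   True      True    True      False         False               False         
False  False   True  False      True    True      False          True                True         
False  False   True   True      True    True      False          True                True         
False   True  False  False     False   False       True          True                True         
False   True  False   True     False   False       True          True                True         
False   True   True  False     False   False       True          True                True         
False   True   True   True     False   False       True          True                True         
 True  False  False  False      True   False       True          True                True         
 True  False  False   True      True   False       True          True                True         
 True  False   True  False      True   False       True          True                True         
 True  False   True   True      True   False       True          True                True         
 True   True  False  False     False    True      False         False                True         
 True   True  False   True     False    True      False         False               False         
 True   True   True  False     False    True      False          True                True         
 True   True   True   True     False    True      False          True                True         
The formula is true on 14 of the 16 rows.

14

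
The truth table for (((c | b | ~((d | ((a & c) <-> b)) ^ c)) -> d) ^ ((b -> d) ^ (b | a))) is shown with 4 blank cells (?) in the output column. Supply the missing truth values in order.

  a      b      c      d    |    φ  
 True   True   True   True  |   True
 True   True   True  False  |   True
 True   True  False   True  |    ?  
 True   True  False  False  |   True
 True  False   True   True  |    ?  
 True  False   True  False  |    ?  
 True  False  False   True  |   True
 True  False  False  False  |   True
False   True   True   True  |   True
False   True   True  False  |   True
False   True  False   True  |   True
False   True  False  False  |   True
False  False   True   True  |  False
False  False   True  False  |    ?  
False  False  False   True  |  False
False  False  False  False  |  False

True, True, False, True

Row a=True, b=True, c=False, d=True: ((c | b | ~((d | ((a & c) <-> b)) ^ c)) -> d) = True, ((b -> d) ^ (b | a)) = False, so the formula = True.
Row a=True, b=False, c=True, d=True: ((c | b | ~((d | ((a & c) <-> b)) ^ c)) -> d) = True, ((b -> d) ^ (b | a)) = False, so the formula = True.
Row a=True, b=False, c=True, d=False: ((c | b | ~((d | ((a & c) <-> b)) ^ c)) -> d) = False, ((b -> d) ^ (b | a)) = False, so the formula = False.
Row a=False, b=False, c=True, d=False: ((c | b | ~((d | ((a & c) <-> b)) ^ c)) -> d) = False, ((b -> d) ^ (b | a)) = True, so the formula = True.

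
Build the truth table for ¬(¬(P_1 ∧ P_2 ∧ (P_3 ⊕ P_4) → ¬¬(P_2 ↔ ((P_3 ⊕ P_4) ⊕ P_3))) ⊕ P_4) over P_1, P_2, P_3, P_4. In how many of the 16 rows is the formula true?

7

P_1  P_2  P_3  P_4  |  φ
 F    F    F    F   |  T
 F    F    F    T   |  F
 F    F    T    F   |  T
 F    F    T    T   |  F
 F    T    F    F   |  T
 F    T    F    T   |  F
 F    T    T    F   |  T
 F    T    T    T   |  F
 T    F    F    F   |  T
 T    F    F    T   |  F
 T    F    T    F   |  T
 T    F    T    T   |  F
 T    T    F    F   |  T
 T    T    F    T   |  F
 T    T    T    F   |  F
 T    T    T    T   |  F
The formula is true on 7 of the 16 rows.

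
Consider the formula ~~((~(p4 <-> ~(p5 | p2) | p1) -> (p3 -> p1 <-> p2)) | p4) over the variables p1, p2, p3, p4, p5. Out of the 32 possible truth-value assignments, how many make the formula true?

27

p1 | p2 | p3 | p4 | p5 || φ
T  | T  | T  | T  | T  || T
T  | T  | T  | T  | F  || T
T  | T  | T  | F  | T  || T
T  | T  | T  | F  | F  || T
T  | T  | F  | T  | T  || T
T  | T  | F  | T  | F  || T
T  | T  | F  | F  | T  || T
T  | T  | F  | F  | F  || T
T  | F  | T  | T  | T  || T
T  | F  | T  | T  | F  || T
T  | F  | T  | F  | T  || F
T  | F  | T  | F  | F  || F
T  | F  | F  | T  | T  || T
T  | F  | F  | T  | F  || T
T  | F  | F  | F  | T  || F
T  | F  | F  | F  | F  || F
F  | T  | T  | T  | T  || T
F  | T  | T  | T  | F  || T
F  | T  | T  | F  | T  || T
F  | T  | T  | F  | F  || T
F  | T  | F  | T  | T  || T
F  | T  | F  | T  | F  || T
F  | T  | F  | F  | T  || T
F  | T  | F  | F  | F  || T
F  | F  | T  | T  | T  || T
F  | F  | T  | T  | F  || T
F  | F  | T  | F  | T  || T
F  | F  | T  | F  | F  || T
F  | F  | F  | T  | T  || T
F  | F  | F  | T  | F  || T
F  | F  | F  | F  | T  || T
F  | F  | F  | F  | F  || F
The formula is true on 27 of the 32 rows.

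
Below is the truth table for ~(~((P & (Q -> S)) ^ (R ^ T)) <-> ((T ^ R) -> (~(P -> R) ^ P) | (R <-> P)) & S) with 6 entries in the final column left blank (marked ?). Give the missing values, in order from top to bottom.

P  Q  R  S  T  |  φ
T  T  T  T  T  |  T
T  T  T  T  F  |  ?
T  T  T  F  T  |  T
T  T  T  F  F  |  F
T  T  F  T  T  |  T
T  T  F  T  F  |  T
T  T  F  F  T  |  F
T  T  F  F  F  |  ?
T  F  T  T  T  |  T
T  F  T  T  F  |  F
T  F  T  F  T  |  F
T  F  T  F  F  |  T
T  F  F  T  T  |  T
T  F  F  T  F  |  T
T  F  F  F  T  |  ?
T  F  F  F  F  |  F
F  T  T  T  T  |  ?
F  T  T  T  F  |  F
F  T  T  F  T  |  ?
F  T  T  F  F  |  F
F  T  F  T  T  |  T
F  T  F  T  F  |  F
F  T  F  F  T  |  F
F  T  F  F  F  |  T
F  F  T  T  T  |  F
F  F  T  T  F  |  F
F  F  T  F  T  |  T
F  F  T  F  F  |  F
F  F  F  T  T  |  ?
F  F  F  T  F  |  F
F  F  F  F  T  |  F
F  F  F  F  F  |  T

F, T, T, F, T, T

Row P=T, Q=T, R=T, S=T, T=F: ~((P & (Q -> S)) ^ (R ^ T)) = T, (((T ^ R) -> (~(P -> R) ^ P) | (R <-> P)) & S) = T, (~((P & (Q -> S)) ^ (R ^ T)) <-> ((T ^ R) -> (~(P -> R) ^ P) | (R <-> P)) & S) = T, so the formula = F.
Row P=T, Q=T, R=F, S=F, T=F: ~((P & (Q -> S)) ^ (R ^ T)) = T, (((T ^ R) -> (~(P -> R) ^ P) | (R <-> P)) & S) = F, (~((P & (Q -> S)) ^ (R ^ T)) <-> ((T ^ R) -> (~(P -> R) ^ P) | (R <-> P)) & S) = F, so the formula = T.
Row P=T, Q=F, R=F, S=F, T=T: ~((P & (Q -> S)) ^ (R ^ T)) = T, (((T ^ R) -> (~(P -> R) ^ P) | (R <-> P)) & S) = F, (~((P & (Q -> S)) ^ (R ^ T)) <-> ((T ^ R) -> (~(P -> R) ^ P) | (R <-> P)) & S) = F, so the formula = T.
Row P=F, Q=T, R=T, S=T, T=T: ~((P & (Q -> S)) ^ (R ^ T)) = T, (((T ^ R) -> (~(P -> R) ^ P) | (R <-> P)) & S) = T, (~((P & (Q -> S)) ^ (R ^ T)) <-> ((T ^ R) -> (~(P -> R) ^ P) | (R <-> P)) & S) = T, so the formula = F.
Row P=F, Q=T, R=T, S=F, T=T: ~((P & (Q -> S)) ^ (R ^ T)) = T, (((T ^ R) -> (~(P -> R) ^ P) | (R <-> P)) & S) = F, (~((P & (Q -> S)) ^ (R ^ T)) <-> ((T ^ R) -> (~(P -> R) ^ P) | (R <-> P)) & S) = F, so the formula = T.
Row P=F, Q=F, R=F, S=T, T=T: ~((P & (Q -> S)) ^ (R ^ T)) = F, (((T ^ R) -> (~(P -> R) ^ P) | (R <-> P)) & S) = T, (~((P & (Q -> S)) ^ (R ^ T)) <-> ((T ^ R) -> (~(P -> R) ^ P) | (R <-> P)) & S) = F, so the formula = T.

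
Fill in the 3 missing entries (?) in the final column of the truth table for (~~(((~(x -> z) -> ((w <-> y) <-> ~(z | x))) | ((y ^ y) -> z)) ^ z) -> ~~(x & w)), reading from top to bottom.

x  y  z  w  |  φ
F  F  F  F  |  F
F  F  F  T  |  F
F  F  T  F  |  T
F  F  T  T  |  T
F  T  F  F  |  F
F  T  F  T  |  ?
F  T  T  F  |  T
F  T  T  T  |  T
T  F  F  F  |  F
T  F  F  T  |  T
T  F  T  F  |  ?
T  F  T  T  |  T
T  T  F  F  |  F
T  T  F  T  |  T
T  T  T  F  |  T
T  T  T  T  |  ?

Row x=F, y=T, z=F, w=T: ~~(((~(x -> z) -> ((w <-> y) <-> ~(z | x))) | ((y ^ y) -> z)) ^ z) = T, ~~(x & w) = F, so the formula = F.
Row x=T, y=F, z=T, w=F: ~~(((~(x -> z) -> ((w <-> y) <-> ~(z | x))) | ((y ^ y) -> z)) ^ z) = F, ~~(x & w) = F, so the formula = T.
Row x=T, y=T, z=T, w=T: ~~(((~(x -> z) -> ((w <-> y) <-> ~(z | x))) | ((y ^ y) -> z)) ^ z) = F, ~~(x & w) = T, so the formula = T.

F, T, T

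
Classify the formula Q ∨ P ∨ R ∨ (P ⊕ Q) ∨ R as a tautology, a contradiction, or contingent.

contingent

  P   |   Q   |   R   || ((Q ∨ P) ∨ R ∨ (P ⊕ Q) ∨ R)
False | False | False ||            False           
False | False |  True ||             True           
False |  True | False ||             True           
False |  True |  True ||             True           
 True | False | False ||             True           
 True | False |  True ||             True           
 True |  True | False ||             True           
 True |  True |  True ||             True           
7 of 8 rows are True, so the formula is contingent.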